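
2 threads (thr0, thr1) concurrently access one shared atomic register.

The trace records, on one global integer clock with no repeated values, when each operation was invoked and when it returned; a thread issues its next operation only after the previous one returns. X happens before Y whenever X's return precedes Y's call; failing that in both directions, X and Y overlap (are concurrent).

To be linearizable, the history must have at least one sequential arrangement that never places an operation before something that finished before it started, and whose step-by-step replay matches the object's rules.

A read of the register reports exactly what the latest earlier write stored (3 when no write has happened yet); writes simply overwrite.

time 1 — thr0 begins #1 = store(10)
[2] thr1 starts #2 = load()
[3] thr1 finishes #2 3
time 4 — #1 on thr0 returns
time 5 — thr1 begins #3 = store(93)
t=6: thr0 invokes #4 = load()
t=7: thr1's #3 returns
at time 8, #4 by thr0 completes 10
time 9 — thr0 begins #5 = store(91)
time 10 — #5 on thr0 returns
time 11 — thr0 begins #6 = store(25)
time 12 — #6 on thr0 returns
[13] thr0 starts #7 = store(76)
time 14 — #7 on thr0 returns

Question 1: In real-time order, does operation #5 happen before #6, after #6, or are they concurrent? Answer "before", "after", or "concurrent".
#5 spans [9,10], #6 spans [11,12]
resp(#5)=10 < inv(#6)=11

before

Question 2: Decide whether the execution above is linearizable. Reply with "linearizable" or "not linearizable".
witness order: #2, #1, #4, #3, #5, #6, #7
1. #2 load() → 3, leaving value 3
2. #1 store(10), leaving value 10
3. #4 load() → 10, leaving value 10
4. #3 store(93), leaving value 93
5. #5 store(91), leaving value 91
6. #6 store(25), leaving value 25
7. #7 store(76), leaving value 76

linearizable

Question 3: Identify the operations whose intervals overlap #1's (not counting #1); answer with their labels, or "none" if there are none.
#1 spans [1,4]; an op avoiding the whole window 1..4 is ordered, any other is concurrent
#2 [2,3]: concurrent
#3 [5,7]: after
#4 [6,8]: after
#5 [9,10]: after
#6 [11,12]: after
#7 [13,14]: after

#2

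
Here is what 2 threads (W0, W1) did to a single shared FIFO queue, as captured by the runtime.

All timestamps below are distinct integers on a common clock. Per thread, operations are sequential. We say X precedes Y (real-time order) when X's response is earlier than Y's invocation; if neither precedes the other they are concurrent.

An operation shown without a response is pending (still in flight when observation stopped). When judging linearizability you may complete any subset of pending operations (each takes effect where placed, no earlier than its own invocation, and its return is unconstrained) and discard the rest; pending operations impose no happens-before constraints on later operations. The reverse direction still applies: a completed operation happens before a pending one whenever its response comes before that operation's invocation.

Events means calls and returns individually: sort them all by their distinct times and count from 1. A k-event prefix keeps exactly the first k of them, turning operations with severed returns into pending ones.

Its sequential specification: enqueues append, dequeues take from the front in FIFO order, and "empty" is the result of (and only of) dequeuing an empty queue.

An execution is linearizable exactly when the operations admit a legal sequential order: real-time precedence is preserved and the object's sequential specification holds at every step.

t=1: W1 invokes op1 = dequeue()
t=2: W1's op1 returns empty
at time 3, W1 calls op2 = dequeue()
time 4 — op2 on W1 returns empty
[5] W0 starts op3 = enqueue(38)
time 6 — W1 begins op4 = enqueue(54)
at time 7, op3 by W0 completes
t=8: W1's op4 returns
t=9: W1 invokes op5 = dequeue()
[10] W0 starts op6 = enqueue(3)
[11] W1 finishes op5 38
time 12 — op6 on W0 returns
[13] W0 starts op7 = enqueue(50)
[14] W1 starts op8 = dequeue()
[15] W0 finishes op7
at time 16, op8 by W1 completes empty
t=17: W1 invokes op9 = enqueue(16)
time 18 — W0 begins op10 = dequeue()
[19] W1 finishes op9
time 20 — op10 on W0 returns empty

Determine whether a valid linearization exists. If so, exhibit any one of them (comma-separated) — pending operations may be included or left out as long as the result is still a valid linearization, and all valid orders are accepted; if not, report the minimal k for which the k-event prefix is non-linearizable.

events 1..15 are fine; event 16 — the response of op8 at time 16 — makes the prefix non-linearizable
every one of the 8 real-time-consistent orders over 8 completed FIFO queue ops fails the sequential spec
e.g. op1, op2, op3, op4, op5, op6, op7, op8: illegal at step 8, since op8 dequeue() → empty cannot apply there
e.g. op1, op2, op3, op4, op5, op6, op8, op7: illegal at step 7, since op8 dequeue() → empty cannot apply there

not linearizable — minimal violating prefix: 16 events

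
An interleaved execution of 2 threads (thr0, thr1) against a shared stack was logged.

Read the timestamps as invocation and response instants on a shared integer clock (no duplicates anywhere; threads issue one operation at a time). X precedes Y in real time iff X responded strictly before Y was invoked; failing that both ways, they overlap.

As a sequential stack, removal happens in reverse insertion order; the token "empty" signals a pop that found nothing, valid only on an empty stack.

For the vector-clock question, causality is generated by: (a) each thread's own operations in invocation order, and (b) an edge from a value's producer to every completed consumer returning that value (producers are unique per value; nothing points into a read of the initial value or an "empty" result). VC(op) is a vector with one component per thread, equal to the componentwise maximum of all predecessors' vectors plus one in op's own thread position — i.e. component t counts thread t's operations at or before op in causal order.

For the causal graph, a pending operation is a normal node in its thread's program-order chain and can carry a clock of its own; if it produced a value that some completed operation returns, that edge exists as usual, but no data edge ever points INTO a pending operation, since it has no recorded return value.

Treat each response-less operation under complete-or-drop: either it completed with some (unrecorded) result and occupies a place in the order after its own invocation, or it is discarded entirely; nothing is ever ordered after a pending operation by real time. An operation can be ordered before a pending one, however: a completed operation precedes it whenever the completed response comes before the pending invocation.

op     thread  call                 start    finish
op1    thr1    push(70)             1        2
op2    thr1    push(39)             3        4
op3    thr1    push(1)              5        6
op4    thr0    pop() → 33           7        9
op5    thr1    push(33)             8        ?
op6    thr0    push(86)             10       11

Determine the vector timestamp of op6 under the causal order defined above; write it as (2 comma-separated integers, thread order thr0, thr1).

op1, invoked 1, has no incoming edges; only thr1's bump applies → (0, 1)
op2, invoked 3, takes VC(op1)=(0, 1) under max, adds 1 for thr1 → (0, 2)
op3, invoked 5, takes VC(op2)=(0, 2) under max, adds 1 for thr1 → (0, 3)
op5, invoked 8, takes VC(op3)=(0, 3) under max, adds 1 for thr1 → (0, 4)
op4, invoked 7, takes VC(op5)=(0, 4) under max, adds 1 for thr0 → (1, 4)
op6, invoked 10, takes VC(op4)=(1, 4) under max, adds 1 for thr0 → (2, 4)
target: VC(op6) = (2, 4)

(2, 4)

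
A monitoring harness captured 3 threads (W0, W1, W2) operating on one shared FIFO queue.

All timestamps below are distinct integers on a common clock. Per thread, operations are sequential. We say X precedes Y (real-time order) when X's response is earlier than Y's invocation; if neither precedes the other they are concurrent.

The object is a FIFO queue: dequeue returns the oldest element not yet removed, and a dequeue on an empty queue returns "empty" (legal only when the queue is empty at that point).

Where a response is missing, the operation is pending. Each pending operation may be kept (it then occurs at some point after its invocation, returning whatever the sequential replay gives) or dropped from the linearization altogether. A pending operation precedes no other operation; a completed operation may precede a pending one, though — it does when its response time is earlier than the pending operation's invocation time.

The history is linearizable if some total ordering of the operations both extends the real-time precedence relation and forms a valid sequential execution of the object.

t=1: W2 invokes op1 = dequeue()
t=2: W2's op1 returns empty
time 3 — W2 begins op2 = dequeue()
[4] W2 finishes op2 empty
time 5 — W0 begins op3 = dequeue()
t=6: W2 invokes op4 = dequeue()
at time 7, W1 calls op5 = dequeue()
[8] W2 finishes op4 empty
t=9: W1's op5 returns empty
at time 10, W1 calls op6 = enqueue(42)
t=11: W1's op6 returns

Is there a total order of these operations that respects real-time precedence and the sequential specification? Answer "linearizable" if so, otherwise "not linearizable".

linearizable

a witness: op1, op2, op3, op4, op5, op6
1. op1 dequeue() → empty, leaving queue <>
2. op2 dequeue() → empty, leaving queue <>
3. op3 dequeue() (pending, included), leaving queue <>
4. op4 dequeue() → empty, leaving queue <>
5. op5 dequeue() → empty, leaving queue <>
6. op6 enqueue(42), leaving queue <42>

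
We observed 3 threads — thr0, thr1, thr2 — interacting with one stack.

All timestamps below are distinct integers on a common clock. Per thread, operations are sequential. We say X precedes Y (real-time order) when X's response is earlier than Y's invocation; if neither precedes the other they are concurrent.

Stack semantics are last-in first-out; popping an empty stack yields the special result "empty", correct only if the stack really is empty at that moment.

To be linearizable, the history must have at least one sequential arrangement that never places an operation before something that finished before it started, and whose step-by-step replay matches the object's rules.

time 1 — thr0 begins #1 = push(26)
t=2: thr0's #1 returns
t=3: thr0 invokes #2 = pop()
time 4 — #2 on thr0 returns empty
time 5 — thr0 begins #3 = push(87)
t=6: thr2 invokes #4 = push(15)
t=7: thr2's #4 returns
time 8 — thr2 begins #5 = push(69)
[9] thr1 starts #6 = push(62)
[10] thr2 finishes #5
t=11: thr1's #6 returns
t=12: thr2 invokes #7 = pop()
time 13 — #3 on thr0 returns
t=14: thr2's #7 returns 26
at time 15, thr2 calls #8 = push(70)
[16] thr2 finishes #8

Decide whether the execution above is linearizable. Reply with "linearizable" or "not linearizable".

not linearizable

prefix check: 1..3 passes, 1..4 fails once #2's time-4 response joins
the sole real-time-consistent order of 2 completed operations fails the stack replay
for example #1, #2 fails at step 2: #2 pop() → empty is not legal there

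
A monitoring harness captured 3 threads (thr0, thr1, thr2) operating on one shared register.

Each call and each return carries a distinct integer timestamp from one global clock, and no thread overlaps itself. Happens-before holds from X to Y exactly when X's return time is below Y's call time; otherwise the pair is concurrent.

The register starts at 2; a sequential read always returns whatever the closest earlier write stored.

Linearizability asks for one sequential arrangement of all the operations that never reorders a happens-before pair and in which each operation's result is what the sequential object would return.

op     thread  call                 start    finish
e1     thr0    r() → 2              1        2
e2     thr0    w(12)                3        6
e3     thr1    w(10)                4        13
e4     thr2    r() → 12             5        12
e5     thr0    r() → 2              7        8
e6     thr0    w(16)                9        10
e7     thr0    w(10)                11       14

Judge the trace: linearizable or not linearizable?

the violation lands at event 8, e5's response at time 8: events 1..7 linearize, events 1..8 do not
exactly one order of the 3 completed ops respects real time; the register replay fails
including or dropping the 2 pending operations (e3, e4) in any combination fails
one such order, e1, e2, e5 (pending dropped), breaks at step 3 where e5 r() → 2 is illegal

not linearizable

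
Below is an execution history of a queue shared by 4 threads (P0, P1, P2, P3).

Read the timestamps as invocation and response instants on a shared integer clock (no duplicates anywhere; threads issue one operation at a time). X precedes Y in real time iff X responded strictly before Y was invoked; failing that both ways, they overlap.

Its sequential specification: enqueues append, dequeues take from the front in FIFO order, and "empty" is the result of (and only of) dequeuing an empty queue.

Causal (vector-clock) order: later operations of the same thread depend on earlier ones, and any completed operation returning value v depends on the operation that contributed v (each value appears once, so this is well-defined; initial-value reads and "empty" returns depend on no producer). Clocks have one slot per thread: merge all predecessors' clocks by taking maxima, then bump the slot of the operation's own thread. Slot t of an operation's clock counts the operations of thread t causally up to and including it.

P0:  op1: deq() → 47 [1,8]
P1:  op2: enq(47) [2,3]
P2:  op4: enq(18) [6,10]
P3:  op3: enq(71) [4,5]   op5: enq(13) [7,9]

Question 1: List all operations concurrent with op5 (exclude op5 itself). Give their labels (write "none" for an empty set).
op1, op4

concurrent with op5 ([7,9]): every op whose interval crosses 7..9
op1 [1,8]: concurrent
op2 [2,3]: before
op3 [4,5]: before
op4 [6,10]: concurrent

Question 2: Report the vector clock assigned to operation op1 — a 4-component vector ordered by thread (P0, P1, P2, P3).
(1, 1, 0, 0)

no predecessors for op3 (invoked 4): P3 increments from zero → (0, 0, 0, 1)
no predecessors for op4 (invoked 6): P2 increments from zero → (0, 0, 1, 0)
no predecessors for op2 (invoked 2): P1 increments from zero → (0, 1, 0, 0)
VC(op5, invoked at 7): max of VC(op3)=(0, 0, 0, 1), then +1 on thread P3 → (0, 0, 0, 2)
VC(op1, invoked at 1): max of VC(op2)=(0, 1, 0, 0), then +1 on thread P0 → (1, 1, 0, 0)
target: VC(op1) = (1, 1, 0, 0)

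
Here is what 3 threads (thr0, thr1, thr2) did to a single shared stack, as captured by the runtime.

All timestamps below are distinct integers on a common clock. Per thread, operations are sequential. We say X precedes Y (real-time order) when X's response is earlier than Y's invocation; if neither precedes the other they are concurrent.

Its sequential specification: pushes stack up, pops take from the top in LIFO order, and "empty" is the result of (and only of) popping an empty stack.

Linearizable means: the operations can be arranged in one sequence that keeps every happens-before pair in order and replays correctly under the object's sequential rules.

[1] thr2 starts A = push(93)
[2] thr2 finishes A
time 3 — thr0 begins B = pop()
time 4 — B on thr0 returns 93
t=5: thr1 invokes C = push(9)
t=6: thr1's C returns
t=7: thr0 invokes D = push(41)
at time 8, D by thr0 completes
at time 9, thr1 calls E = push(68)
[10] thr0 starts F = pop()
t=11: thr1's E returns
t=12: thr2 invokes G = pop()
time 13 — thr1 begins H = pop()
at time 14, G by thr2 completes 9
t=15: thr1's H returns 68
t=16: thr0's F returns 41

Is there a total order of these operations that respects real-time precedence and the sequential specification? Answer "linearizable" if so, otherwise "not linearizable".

linearizable

one valid linearization: A, B, C, D, E, H, F, G
1. A push(93), leaving stack <93>
2. B pop() → 93, leaving stack <>
3. C push(9), leaving stack <9>
4. D push(41), leaving stack <9,41>
5. E push(68), leaving stack <9,41,68>
6. H pop() → 68, leaving stack <9,41>
7. F pop() → 41, leaving stack <9>
8. G pop() → 9, leaving stack <>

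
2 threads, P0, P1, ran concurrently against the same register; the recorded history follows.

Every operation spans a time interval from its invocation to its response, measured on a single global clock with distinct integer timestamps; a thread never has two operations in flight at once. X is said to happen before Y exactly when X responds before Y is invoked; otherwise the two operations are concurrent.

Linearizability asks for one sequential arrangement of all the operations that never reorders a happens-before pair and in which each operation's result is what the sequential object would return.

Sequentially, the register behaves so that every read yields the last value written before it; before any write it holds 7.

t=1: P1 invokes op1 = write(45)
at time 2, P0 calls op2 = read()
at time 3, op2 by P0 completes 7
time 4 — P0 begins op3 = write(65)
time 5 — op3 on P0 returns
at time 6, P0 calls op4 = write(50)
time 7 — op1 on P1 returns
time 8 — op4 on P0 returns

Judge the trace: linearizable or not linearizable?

linearizable

a witness: op2, op1, op3, op4
after step 1 (op2 read() → 7): value 7
after step 2 (op1 write(45)): value 45
after step 3 (op3 write(65)): value 65
after step 4 (op4 write(50)): value 50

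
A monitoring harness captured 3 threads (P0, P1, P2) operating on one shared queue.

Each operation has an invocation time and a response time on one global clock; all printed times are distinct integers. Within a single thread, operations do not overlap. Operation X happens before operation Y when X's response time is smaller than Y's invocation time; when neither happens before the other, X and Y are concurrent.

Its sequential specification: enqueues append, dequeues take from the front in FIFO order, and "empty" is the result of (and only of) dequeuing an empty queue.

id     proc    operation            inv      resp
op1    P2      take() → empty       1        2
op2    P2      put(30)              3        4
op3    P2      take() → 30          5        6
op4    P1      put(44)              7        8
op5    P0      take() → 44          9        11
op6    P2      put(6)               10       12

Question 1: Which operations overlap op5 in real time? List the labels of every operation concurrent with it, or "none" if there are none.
Answer: op6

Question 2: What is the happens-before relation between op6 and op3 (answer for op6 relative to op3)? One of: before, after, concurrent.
Answer: after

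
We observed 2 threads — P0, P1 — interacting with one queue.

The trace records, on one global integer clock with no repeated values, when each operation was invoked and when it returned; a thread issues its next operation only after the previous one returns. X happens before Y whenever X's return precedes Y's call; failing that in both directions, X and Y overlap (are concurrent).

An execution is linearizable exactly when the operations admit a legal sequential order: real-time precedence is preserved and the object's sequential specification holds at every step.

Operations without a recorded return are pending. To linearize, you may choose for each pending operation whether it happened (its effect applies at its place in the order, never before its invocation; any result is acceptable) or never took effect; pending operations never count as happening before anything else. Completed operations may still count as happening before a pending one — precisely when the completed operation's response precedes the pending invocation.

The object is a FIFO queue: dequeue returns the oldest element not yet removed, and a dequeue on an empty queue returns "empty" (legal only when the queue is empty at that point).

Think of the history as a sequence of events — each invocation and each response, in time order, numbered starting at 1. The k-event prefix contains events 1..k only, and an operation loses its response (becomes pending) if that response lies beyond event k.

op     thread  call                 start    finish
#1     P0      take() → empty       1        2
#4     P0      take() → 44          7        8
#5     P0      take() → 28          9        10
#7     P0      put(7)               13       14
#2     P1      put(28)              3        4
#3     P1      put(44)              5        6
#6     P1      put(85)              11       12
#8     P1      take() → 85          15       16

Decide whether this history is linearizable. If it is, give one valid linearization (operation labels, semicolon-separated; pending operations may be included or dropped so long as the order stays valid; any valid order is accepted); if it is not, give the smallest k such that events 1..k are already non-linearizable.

cut after 7 events: linearizable; cut after 8 events (#4 responds, time 8): not linearizable
the sole real-time-consistent order of 4 completed operations fails the queue replay
one such order, #1, #2, #3, #4, breaks at step 4 where #4 take() → 44 is illegal

not linearizable — minimal violating prefix: 8 events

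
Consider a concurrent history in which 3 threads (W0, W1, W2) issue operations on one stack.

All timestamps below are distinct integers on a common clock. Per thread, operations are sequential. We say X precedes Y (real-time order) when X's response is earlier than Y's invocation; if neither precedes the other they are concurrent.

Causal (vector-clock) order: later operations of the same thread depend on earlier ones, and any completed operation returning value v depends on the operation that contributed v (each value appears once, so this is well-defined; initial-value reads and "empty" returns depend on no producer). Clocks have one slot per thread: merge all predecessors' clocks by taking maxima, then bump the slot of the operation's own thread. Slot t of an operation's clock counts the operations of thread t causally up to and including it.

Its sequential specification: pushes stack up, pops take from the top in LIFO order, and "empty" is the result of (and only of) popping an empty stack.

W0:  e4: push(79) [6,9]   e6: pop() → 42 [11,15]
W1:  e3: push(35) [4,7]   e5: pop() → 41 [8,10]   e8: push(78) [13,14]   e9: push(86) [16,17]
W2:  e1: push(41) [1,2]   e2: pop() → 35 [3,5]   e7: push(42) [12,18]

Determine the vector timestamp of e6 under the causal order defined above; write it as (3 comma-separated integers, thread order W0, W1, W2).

(2, 1, 3)

e1, invoked 1, has no incoming edges; only W2's bump applies → (0, 0, 1)
e3, invoked 4, has no incoming edges; only W1's bump applies → (0, 1, 0)
e4, invoked 6, has no incoming edges; only W0's bump applies → (1, 0, 0)
e2 (invocation 3): componentwise max over VC(e1)=(0, 0, 1), VC(e3)=(0, 1, 0), +1 at W2, giving (0, 1, 2)
e5 (invocation 8): componentwise max over VC(e1)=(0, 0, 1), VC(e3)=(0, 1, 0), +1 at W1, giving (0, 2, 1)
e7 (invocation 12): componentwise max over VC(e2)=(0, 1, 2), +1 at W2, giving (0, 1, 3)
e8 (invocation 13): componentwise max over VC(e5)=(0, 2, 1), +1 at W1, giving (0, 3, 1)
e9 (invocation 16): componentwise max over VC(e8)=(0, 3, 1), +1 at W1, giving (0, 4, 1)
e6 (invocation 11): componentwise max over VC(e4)=(1, 0, 0), VC(e7)=(0, 1, 3), +1 at W0, giving (2, 1, 3)
target: VC(e6) = (2, 1, 3)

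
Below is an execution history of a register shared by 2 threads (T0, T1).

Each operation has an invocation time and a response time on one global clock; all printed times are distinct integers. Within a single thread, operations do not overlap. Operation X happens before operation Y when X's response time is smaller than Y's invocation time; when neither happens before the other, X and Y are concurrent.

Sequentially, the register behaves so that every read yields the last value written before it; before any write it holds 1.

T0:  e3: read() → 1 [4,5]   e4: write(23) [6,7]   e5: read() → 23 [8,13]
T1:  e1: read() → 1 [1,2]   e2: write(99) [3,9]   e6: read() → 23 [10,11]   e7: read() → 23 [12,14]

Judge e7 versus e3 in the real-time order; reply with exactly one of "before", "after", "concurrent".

after

e7 spans [12,14], e3 spans [4,5]
resp(e3)=5 < inv(e7)=12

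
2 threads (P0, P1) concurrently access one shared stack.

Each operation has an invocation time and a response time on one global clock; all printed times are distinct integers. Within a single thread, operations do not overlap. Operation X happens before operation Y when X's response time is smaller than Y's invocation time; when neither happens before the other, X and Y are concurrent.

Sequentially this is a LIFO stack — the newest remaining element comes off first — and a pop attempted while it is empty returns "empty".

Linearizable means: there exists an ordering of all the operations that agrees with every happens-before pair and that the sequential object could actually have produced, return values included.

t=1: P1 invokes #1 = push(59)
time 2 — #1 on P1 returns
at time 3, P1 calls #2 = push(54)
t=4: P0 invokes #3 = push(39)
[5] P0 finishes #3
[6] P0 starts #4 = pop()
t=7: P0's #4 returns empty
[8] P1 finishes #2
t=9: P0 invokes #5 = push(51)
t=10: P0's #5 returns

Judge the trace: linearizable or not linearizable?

not linearizable

the violation lands at event 7, #4's response at time 7: events 1..6 linearize, events 1..7 do not
one real-time candidate order over the 3 completed operations — the stack replay rejects it
no completion choice of the 1 pending operation (#2) rescues it — every subset was tried
sample order #1, #3, #4 (pending dropped) stalls at step 3 — #4 pop() → empty has no legal effect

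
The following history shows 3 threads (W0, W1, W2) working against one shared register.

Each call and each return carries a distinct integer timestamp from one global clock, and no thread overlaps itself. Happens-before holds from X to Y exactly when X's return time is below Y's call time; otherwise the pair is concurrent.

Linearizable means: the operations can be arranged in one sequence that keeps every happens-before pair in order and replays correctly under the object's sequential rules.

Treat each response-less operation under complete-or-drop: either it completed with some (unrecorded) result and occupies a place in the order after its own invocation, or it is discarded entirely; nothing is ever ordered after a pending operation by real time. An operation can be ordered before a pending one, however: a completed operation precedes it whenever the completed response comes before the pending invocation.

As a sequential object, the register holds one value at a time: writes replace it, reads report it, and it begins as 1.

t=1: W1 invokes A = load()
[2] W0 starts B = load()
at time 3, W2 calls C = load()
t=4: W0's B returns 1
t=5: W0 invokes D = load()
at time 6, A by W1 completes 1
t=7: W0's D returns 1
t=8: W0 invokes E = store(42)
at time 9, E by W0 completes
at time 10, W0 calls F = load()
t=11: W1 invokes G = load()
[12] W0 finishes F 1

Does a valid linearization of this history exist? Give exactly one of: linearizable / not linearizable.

not linearizable

already the first 12 events (up to F's response at time 12) admit no linearization; the first 11 still do
5 completed operations, 3 real-time-consistent orders — every register replay fails
every completion of the 2 pending operations (C, G) was checked; none linearizes
one such order, A, B, D, E, F (pending dropped), breaks at step 5 where F load() → 1 is illegal
one such order, B, A, D, E, F (pending dropped), breaks at step 5 where F load() → 1 is illegal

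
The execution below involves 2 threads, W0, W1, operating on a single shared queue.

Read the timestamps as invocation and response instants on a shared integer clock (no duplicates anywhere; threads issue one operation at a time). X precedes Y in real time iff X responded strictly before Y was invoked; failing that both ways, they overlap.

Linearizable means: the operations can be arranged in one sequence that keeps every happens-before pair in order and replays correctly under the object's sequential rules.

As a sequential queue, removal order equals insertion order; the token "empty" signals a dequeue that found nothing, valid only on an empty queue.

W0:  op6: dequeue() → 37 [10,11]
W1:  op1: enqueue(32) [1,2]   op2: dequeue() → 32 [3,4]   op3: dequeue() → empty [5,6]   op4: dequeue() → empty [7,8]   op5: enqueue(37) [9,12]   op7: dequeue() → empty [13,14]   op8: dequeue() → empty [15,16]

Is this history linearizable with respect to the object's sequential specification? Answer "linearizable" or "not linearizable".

witness order: op1, op2, op3, op4, op5, op6, op7, op8
after step 1 (op1 enqueue(32)): queue <32>
after step 2 (op2 dequeue() → 32): queue <>
after step 3 (op3 dequeue() → empty): queue <>
after step 4 (op4 dequeue() → empty): queue <>
after step 5 (op5 enqueue(37)): queue <37>
after step 6 (op6 dequeue() → 37): queue <>
after step 7 (op7 dequeue() → empty): queue <>
after step 8 (op8 dequeue() → empty): queue <>

linearizable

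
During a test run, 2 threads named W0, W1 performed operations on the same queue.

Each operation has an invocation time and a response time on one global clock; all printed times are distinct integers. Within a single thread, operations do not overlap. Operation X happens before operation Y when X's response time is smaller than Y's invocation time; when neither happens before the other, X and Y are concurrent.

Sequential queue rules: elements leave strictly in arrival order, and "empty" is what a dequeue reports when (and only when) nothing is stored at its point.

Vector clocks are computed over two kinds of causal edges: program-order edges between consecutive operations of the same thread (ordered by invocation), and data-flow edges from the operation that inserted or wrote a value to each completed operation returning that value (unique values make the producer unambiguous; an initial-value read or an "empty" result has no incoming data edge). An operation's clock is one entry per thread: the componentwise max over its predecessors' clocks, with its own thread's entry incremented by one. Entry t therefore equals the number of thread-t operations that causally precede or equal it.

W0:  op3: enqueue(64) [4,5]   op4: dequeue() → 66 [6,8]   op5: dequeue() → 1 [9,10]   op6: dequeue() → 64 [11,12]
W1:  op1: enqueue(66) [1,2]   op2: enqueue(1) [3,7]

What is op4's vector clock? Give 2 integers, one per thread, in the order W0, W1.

op1, invoked 1, has no incoming edges; only W1's bump applies → (0, 1)
op3, invoked 4, has no incoming edges; only W0's bump applies → (1, 0)
merge at op2 (invoked 3): VC(op1)=(0, 1), own-thread bump on W1 → (0, 2)
merge at op4 (invoked 6): VC(op1)=(0, 1), VC(op3)=(1, 0), own-thread bump on W0 → (2, 1)
merge at op5 (invoked 9): VC(op2)=(0, 2), VC(op4)=(2, 1), own-thread bump on W0 → (3, 2)
merge at op6 (invoked 11): VC(op3)=(1, 0), VC(op5)=(3, 2), own-thread bump on W0 → (4, 2)
target: VC(op4) = (2, 1)

(2, 1)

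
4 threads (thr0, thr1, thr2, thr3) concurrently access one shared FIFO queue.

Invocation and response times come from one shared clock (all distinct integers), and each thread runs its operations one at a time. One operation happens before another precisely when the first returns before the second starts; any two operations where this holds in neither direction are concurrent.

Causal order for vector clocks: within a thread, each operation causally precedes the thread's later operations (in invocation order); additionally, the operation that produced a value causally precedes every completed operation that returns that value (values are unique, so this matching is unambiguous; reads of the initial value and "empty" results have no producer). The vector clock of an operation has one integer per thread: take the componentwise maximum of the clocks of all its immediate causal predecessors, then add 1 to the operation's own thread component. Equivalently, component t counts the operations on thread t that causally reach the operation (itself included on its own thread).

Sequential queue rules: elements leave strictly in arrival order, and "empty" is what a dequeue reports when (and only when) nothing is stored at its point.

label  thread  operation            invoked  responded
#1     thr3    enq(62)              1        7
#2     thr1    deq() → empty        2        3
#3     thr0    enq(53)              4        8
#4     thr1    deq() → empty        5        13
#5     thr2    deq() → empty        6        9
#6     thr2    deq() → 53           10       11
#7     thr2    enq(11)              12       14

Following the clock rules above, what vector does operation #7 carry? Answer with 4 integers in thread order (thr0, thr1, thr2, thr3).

invoked at 1, #1 has no predecessors; its own thr3 bump gives (0, 0, 0, 1)
invoked at 6, #5 has no predecessors; its own thr2 bump gives (0, 0, 1, 0)
invoked at 2, #2 has no predecessors; its own thr1 bump gives (0, 1, 0, 0)
invoked at 4, #3 has no predecessors; its own thr0 bump gives (1, 0, 0, 0)
VC(#4, invoked at 5): max of VC(#2)=(0, 1, 0, 0), then +1 on thread thr1 → (0, 2, 0, 0)
VC(#6, invoked at 10): max of VC(#3)=(1, 0, 0, 0), VC(#5)=(0, 0, 1, 0), then +1 on thread thr2 → (1, 0, 2, 0)
VC(#7, invoked at 12): max of VC(#6)=(1, 0, 2, 0), then +1 on thread thr2 → (1, 0, 3, 0)
target: VC(#7) = (1, 0, 3, 0)

(1, 0, 3, 0)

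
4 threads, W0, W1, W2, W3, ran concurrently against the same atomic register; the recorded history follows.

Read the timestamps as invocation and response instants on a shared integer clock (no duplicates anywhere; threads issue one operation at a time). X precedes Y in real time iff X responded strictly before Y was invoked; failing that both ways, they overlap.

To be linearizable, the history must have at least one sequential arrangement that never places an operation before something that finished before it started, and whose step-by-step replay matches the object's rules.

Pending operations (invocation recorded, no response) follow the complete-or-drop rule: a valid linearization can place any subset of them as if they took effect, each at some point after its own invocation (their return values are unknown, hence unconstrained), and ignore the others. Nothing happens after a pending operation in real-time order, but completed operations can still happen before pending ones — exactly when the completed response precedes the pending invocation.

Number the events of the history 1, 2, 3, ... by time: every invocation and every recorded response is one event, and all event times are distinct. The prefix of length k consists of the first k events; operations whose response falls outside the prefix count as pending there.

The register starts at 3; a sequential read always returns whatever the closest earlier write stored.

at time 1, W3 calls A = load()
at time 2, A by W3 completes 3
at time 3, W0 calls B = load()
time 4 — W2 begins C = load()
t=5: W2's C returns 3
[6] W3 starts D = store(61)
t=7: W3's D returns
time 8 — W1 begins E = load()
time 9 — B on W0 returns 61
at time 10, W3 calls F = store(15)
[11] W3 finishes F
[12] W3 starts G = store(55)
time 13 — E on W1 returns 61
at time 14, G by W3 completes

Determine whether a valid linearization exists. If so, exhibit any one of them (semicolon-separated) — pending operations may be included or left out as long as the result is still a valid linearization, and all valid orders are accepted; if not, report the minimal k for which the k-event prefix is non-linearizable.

linearizable — witness: A; C; D; B; E; F; G

after step 1 (A load() → 3): value 3
after step 2 (C load() → 3): value 3
after step 3 (D store(61)): value 61
after step 4 (B load() → 61): value 61
after step 5 (E load() → 61): value 61
after step 6 (F store(15)): value 15
after step 7 (G store(55)): value 55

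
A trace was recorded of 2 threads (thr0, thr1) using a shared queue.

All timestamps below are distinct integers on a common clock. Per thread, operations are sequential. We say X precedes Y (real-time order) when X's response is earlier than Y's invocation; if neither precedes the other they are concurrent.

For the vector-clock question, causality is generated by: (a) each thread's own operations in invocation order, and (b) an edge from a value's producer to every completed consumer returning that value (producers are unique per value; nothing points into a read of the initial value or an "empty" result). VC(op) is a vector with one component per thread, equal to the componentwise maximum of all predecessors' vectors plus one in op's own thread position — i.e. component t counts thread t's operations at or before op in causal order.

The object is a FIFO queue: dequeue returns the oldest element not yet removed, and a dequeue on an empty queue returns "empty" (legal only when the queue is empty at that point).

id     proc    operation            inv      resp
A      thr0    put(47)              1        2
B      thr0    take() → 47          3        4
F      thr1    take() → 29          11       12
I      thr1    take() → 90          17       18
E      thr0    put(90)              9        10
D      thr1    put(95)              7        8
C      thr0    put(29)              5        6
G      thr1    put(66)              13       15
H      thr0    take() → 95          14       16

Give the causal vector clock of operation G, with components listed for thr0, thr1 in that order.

D, invoked 7, has no incoming edges; only thr1's bump applies → (0, 1)
A, invoked 1, has no incoming edges; only thr0's bump applies → (1, 0)
merge at B (invoked 3): VC(A)=(1, 0), own-thread bump on thr0 → (2, 0)
merge at C (invoked 5): VC(B)=(2, 0), own-thread bump on thr0 → (3, 0)
merge at E (invoked 9): VC(C)=(3, 0), own-thread bump on thr0 → (4, 0)
merge at F (invoked 11): VC(C)=(3, 0), VC(D)=(0, 1), own-thread bump on thr1 → (3, 2)
merge at G (invoked 13): VC(F)=(3, 2), own-thread bump on thr1 → (3, 3)
merge at H (invoked 14): VC(D)=(0, 1), VC(E)=(4, 0), own-thread bump on thr0 → (5, 1)
merge at I (invoked 17): VC(E)=(4, 0), VC(G)=(3, 3), own-thread bump on thr1 → (4, 4)
target: VC(G) = (3, 3)

(3, 3)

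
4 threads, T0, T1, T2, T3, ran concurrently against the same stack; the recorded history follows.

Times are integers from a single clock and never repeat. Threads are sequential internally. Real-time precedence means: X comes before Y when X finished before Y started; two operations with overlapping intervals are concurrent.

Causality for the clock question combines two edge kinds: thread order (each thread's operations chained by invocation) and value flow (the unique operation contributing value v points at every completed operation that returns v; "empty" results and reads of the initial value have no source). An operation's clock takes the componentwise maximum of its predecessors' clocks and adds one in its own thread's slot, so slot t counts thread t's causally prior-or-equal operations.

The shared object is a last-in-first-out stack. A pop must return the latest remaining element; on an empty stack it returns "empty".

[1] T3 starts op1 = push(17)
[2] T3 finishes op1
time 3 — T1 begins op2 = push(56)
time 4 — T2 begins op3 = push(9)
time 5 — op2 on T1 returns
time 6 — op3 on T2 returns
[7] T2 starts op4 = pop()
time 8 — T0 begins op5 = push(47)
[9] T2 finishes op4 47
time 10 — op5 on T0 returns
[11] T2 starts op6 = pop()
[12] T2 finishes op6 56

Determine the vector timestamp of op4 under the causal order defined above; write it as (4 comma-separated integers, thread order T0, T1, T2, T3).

VC(op1, invoked at 1): no causal predecessors; +1 on T3 → (0, 0, 0, 1)
VC(op3, invoked at 4): no causal predecessors; +1 on T2 → (0, 0, 1, 0)
VC(op2, invoked at 3): no causal predecessors; +1 on T1 → (0, 1, 0, 0)
VC(op5, invoked at 8): no causal predecessors; +1 on T0 → (1, 0, 0, 0)
merge at op4 (invoked 7): VC(op3)=(0, 0, 1, 0), VC(op5)=(1, 0, 0, 0), own-thread bump on T2 → (1, 0, 2, 0)
merge at op6 (invoked 11): VC(op2)=(0, 1, 0, 0), VC(op4)=(1, 0, 2, 0), own-thread bump on T2 → (1, 1, 3, 0)
target: VC(op4) = (1, 0, 2, 0)

(1, 0, 2, 0)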